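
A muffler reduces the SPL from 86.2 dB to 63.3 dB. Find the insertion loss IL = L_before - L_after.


Insertion loss = SPL without muffler - SPL with muffler
IL = 86.2 - 63.3 = 22.9 dB


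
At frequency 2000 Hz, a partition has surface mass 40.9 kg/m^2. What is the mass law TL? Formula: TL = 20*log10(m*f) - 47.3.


m * f = 40.9 * 2000 = 81800
20*log10(81800) = 98.2551 dB
TL = 98.2551 - 47.3 = 50.955 dB


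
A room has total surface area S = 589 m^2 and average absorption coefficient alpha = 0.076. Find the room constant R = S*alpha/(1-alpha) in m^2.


R = 589 * 0.076 / (1 - 0.076) = 48.446 m^2


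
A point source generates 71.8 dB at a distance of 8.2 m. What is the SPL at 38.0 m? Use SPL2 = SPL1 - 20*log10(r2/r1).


r2/r1 = 38.0/8.2 = 4.63415
Correction = 20*log10(4.63415) = 13.3194 dB
SPL2 = 71.8 - 13.3194 = 58.481 dB


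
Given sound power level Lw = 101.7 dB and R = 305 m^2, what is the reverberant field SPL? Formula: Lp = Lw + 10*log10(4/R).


4/R = 4/305 = 0.0131148
Lp = 101.7 + 10*log10(0.0131148) = 82.878 dB


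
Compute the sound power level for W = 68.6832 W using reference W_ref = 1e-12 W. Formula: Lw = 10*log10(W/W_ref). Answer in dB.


W / W_ref = 68.6832 / 1e-12 = 6.86832e+13
Lw = 10 * log10(6.86832e+13) = 138.37 dB


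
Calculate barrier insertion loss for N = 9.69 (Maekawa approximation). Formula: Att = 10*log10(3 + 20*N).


3 + 20*N = 3 + 20*9.69 = 196.8
Att = 10*log10(196.8) = 22.94 dB


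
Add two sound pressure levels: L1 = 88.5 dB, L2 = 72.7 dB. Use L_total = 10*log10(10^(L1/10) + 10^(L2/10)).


10^(88.5/10) = 7.07946e+08
10^(72.7/10) = 1.86209e+07
Sum = 7.07946e+08 + 1.86209e+07 = 7.26567e+08
L_total = 10*log10(7.26567e+08) = 88.613 dB


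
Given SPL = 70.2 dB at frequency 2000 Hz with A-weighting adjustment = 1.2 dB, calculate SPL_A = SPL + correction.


A-weighting table: 2000 Hz -> 1.2 dB correction
SPL_A = SPL + correction = 70.2 + (1.2) = 71.4 dBA


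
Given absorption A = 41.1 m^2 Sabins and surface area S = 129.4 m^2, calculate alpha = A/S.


Absorption coefficient = absorbed power / incident power
alpha = A / S = 41.1 / 129.4 = 0.31762


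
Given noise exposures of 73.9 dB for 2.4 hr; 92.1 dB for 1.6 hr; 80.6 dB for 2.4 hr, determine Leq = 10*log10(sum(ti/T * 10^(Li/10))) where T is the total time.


T_total = 2.4 + 1.6 + 2.4 = 6.4 hr
(2.4/6.4) * 10^(73.9/10) = 9.20516e+06
(1.6/6.4) * 10^(92.1/10) = 4.05453e+08
(2.4/6.4) * 10^(80.6/10) = 4.30558e+07
Sum = 9.20516e+06 + 4.05453e+08 + 4.30558e+07 = 4.57714e+08
Leq = 10*log10(4.57714e+08) = 86.606 dB


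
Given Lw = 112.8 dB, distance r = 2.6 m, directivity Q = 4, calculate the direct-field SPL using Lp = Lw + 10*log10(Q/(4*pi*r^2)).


4*pi*r^2 = 4*pi*2.6^2 = 84.9487 m^2
Q / (4*pi*r^2) = 4 / 84.9487 = 0.0470872
Lp = 112.8 + 10*log10(0.0470872) = 99.529 dB


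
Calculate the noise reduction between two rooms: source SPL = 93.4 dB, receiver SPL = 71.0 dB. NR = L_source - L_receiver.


NR = L_source - L_receiver (difference between source and receiving room levels)
NR = 93.4 - 71.0 = 22.4 dB


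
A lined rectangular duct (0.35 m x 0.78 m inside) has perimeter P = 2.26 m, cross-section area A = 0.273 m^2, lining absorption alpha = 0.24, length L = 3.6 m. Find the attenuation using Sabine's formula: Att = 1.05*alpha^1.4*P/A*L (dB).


alpha^1.4 = 0.24^1.4 = 0.135611
Attenuation rate = 1.05 * alpha^1.4 * P / A
= 1.05 * 0.135611 * 2.26 / 0.273 = 1.17877 dB/m
Total Att = 1.17877 * 3.6 = 4.2436 dB


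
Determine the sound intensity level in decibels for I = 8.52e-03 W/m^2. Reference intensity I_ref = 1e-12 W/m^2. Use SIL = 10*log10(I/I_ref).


I / I_ref = 8.52e-03 / 1e-12 = 8.52e+09
SIL = 10 * log10(8.52e+09) = 99.304 dB


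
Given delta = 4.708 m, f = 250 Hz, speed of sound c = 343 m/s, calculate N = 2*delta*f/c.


N = 2*delta*f/c = 2*delta/lambda, where lambda = c/f
lambda = 343 / 250 = 1.372 m
N = 2 * 4.708 / 1.372 = 6.863


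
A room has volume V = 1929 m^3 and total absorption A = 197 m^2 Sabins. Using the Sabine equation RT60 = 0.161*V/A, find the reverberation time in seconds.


RT60 = 0.161 * 1929 / 197 = 1.5765 s


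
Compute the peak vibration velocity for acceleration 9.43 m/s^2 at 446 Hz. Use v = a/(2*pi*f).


omega = 2*pi*f = 2*pi*446 = 2802.3 rad/s
v = a / omega = 9.43 / 2802.3 = 0.0033651 m/s


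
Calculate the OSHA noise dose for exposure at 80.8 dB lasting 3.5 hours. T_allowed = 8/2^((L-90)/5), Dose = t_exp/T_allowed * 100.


T_allowed = 8 / 2^((80.8 - 90)/5) = 28.6408 hr
Dose = 3.5 / 28.6408 * 100 = 12.22 %


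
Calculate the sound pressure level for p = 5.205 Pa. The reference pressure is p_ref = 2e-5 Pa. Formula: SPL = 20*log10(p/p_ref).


p / p_ref = 5.205 / 2e-5 = 260250
SPL = 20 * log10(260250) = 108.31 dB


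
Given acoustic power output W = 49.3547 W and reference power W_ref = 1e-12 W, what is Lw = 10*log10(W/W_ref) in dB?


W / W_ref = 49.3547 / 1e-12 = 4.93547e+13
Lw = 10 * log10(4.93547e+13) = 136.93 dB


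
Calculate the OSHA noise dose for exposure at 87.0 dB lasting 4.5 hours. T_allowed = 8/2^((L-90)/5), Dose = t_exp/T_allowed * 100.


T_allowed = 8 / 2^((87.0 - 90)/5) = 12.1257 hr
Dose = 4.5 / 12.1257 * 100 = 37.111 %


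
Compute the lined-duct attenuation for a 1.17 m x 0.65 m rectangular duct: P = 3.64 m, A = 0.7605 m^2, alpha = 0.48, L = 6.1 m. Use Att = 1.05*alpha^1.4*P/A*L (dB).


alpha^1.4 = 0.48^1.4 = 0.35788
Attenuation rate = 1.05 * alpha^1.4 * P / A
= 1.05 * 0.35788 * 3.64 / 0.7605 = 1.79858 dB/m
Total Att = 1.79858 * 6.1 = 10.971 dB


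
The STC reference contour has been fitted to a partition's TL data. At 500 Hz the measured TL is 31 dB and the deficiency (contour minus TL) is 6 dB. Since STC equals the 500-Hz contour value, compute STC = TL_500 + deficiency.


By ASTM E413, STC = value of the fitted reference contour at 500 Hz.
Contour value at 500 Hz = TL_500 + deficiency = 31 + 6 = 37
STC = 37


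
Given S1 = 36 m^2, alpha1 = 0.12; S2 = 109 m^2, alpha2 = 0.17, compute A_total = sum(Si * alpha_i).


36 * 0.12 = 4.32
109 * 0.17 = 18.53
A_total = 4.32 + 18.53 = 22.85 m^2


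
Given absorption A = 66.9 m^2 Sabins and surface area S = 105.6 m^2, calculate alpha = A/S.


Absorption coefficient = absorbed power / incident power
alpha = A / S = 66.9 / 105.6 = 0.63352


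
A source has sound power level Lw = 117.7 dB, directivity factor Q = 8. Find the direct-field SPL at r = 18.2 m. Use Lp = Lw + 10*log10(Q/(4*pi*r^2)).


4*pi*r^2 = 4*pi*18.2^2 = 4162.48 m^2
Q / (4*pi*r^2) = 8 / 4162.48 = 0.00192193
Lp = 117.7 + 10*log10(0.00192193) = 90.537 dB


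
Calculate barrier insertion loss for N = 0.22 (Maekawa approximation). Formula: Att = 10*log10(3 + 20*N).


3 + 20*N = 3 + 20*0.22 = 7.4
Att = 10*log10(7.4) = 8.6923 dB


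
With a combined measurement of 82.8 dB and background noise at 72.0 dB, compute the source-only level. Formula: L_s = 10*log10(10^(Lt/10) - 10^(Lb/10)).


10^(82.8/10) = 1.90546e+08
10^(72.0/10) = 1.58489e+07
Difference = 1.90546e+08 - 1.58489e+07 = 1.74697e+08
L_source = 10*log10(1.74697e+08) = 82.423 dB


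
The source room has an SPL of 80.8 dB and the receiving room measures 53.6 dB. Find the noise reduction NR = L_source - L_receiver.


NR = L_source - L_receiver (difference between source and receiving room levels)
NR = 80.8 - 53.6 = 27.2 dB


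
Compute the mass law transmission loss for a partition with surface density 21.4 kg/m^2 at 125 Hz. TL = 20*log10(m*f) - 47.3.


m * f = 21.4 * 125 = 2675
20*log10(2675) = 68.5465 dB
TL = 68.5465 - 47.3 = 21.246 dB


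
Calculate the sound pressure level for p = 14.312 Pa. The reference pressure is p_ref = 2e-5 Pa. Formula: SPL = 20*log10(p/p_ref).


p / p_ref = 14.312 / 2e-5 = 715600
SPL = 20 * log10(715600) = 117.09 dB


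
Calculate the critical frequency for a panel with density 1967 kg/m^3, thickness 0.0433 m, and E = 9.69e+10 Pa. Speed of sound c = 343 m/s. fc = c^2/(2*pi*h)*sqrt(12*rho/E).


12*rho/E = 12*1967/9.69e+10 = 2.43591e-07
sqrt(12*rho/E) = sqrt(2.43591e-07) = 0.000493549
c^2/(2*pi*h) = 343^2/(2*pi*0.0433) = 432435
fc = 432435 * 0.000493549 = 213.43 Hz


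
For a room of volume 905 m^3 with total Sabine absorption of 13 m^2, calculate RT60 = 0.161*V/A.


RT60 = 0.161 * 905 / 13 = 11.208 s


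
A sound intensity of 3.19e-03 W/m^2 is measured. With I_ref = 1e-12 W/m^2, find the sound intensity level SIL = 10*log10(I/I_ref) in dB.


I / I_ref = 3.19e-03 / 1e-12 = 3.19e+09
SIL = 10 * log10(3.19e+09) = 95.038 dB


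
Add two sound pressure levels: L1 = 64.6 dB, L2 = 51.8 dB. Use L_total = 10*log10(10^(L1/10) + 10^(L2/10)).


10^(64.6/10) = 2.88403e+06
10^(51.8/10) = 151356
Sum = 2.88403e+06 + 151356 = 3.03539e+06
L_total = 10*log10(3.03539e+06) = 64.822 dB


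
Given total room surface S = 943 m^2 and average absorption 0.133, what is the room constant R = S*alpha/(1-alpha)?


R = 943 * 0.133 / (1 - 0.133) = 144.66 m^2


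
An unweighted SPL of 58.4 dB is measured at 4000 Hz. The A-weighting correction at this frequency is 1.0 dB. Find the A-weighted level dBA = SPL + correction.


A-weighting table: 4000 Hz -> 1.0 dB correction
SPL_A = SPL + correction = 58.4 + (1.0) = 59.4 dBA


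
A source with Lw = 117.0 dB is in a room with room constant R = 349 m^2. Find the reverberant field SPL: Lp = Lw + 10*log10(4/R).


4/R = 4/349 = 0.0114613
Lp = 117.0 + 10*log10(0.0114613) = 97.592 dB


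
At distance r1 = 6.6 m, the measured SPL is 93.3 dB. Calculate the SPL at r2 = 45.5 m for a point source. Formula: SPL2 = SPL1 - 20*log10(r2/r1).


r2/r1 = 45.5/6.6 = 6.89394
Correction = 20*log10(6.89394) = 16.7693 dB
SPL2 = 93.3 - 16.7693 = 76.531 dB


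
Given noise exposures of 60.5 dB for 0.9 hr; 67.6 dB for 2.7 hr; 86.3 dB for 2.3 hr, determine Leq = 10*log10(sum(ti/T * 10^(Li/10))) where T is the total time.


T_total = 0.9 + 2.7 + 2.3 = 5.9 hr
(0.9/5.9) * 10^(60.5/10) = 171155
(2.7/5.9) * 10^(67.6/10) = 2.63337e+06
(2.3/5.9) * 10^(86.3/10) = 1.66294e+08
Sum = 171155 + 2.63337e+06 + 1.66294e+08 = 1.69099e+08
Leq = 10*log10(1.69099e+08) = 82.281 dB


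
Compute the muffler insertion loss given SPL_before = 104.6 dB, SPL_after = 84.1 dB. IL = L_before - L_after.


Insertion loss = SPL without muffler - SPL with muffler
IL = 104.6 - 84.1 = 20.5 dB


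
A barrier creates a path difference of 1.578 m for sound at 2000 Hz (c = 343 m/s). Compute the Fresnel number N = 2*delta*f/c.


N = 2*delta*f/c = 2*delta/lambda, where lambda = c/f
lambda = 343 / 2000 = 0.1715 m
N = 2 * 1.578 / 0.1715 = 18.402


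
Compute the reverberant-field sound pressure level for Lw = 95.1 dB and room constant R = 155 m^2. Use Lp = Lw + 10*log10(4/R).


4/R = 4/155 = 0.0258065
Lp = 95.1 + 10*log10(0.0258065) = 79.217 dB


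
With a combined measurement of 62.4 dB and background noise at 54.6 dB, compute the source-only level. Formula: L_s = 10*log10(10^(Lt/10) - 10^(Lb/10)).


10^(62.4/10) = 1.7378e+06
10^(54.6/10) = 288403
Difference = 1.7378e+06 - 288403 = 1.4494e+06
L_source = 10*log10(1.4494e+06) = 61.612 dB


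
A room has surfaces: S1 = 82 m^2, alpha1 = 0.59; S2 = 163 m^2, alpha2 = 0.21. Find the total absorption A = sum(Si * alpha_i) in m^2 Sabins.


82 * 0.59 = 48.38
163 * 0.21 = 34.23
A_total = 48.38 + 34.23 = 82.61 m^2


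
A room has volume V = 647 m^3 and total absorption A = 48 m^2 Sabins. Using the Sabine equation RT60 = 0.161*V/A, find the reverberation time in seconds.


RT60 = 0.161 * 647 / 48 = 2.1701 s


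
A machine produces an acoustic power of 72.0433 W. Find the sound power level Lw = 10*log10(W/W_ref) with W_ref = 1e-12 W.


W / W_ref = 72.0433 / 1e-12 = 7.20433e+13
Lw = 10 * log10(7.20433e+13) = 138.58 dB


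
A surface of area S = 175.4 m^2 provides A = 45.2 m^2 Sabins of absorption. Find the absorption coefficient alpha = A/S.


Absorption coefficient = absorbed power / incident power
alpha = A / S = 45.2 / 175.4 = 0.2577


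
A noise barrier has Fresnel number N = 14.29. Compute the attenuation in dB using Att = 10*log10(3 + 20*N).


3 + 20*N = 3 + 20*14.29 = 288.8
Att = 10*log10(288.8) = 24.606 dB


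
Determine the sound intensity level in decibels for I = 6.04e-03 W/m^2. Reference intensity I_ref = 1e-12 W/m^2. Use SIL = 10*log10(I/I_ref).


I / I_ref = 6.04e-03 / 1e-12 = 6.04e+09
SIL = 10 * log10(6.04e+09) = 97.81 dB


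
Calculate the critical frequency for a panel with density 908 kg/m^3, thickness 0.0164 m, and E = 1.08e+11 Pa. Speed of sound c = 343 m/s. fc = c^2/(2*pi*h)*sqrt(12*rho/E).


12*rho/E = 12*908/1.08e+11 = 1.00889e-07
sqrt(12*rho/E) = sqrt(1.00889e-07) = 0.00031763
c^2/(2*pi*h) = 343^2/(2*pi*0.0164) = 1.14173e+06
fc = 1.14173e+06 * 0.00031763 = 362.65 Hz


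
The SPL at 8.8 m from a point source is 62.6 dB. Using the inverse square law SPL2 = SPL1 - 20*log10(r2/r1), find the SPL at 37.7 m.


r2/r1 = 37.7/8.8 = 4.28409
Correction = 20*log10(4.28409) = 12.6372 dB
SPL2 = 62.6 - 12.6372 = 49.963 dB


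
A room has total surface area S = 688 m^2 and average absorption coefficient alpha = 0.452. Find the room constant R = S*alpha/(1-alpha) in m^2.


R = 688 * 0.452 / (1 - 0.452) = 567.47 m^2


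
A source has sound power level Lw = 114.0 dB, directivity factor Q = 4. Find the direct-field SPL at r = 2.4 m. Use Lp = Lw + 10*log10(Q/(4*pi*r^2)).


4*pi*r^2 = 4*pi*2.4^2 = 72.3823 m^2
Q / (4*pi*r^2) = 4 / 72.3823 = 0.0552621
Lp = 114.0 + 10*log10(0.0552621) = 101.42 dB


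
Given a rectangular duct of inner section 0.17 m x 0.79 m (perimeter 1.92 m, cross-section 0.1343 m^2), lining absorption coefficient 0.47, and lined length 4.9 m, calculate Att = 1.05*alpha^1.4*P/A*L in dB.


alpha^1.4 = 0.47^1.4 = 0.347486
Attenuation rate = 1.05 * alpha^1.4 * P / A
= 1.05 * 0.347486 * 1.92 / 0.1343 = 5.21617 dB/m
Total Att = 5.21617 * 4.9 = 25.559 dB


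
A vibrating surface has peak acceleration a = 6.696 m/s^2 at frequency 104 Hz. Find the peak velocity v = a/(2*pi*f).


omega = 2*pi*f = 2*pi*104 = 653.451 rad/s
v = a / omega = 6.696 / 653.451 = 0.010247 m/s


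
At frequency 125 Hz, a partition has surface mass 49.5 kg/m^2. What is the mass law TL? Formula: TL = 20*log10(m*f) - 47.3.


m * f = 49.5 * 125 = 6187.5
20*log10(6187.5) = 75.8303 dB
TL = 75.8303 - 47.3 = 28.53 dB


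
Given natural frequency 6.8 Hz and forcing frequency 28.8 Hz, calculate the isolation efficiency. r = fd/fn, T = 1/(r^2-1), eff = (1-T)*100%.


r = 28.8 / 6.8 = 4.23529
r^2 - 1 = 4.23529^2 - 1 = 16.9377
T = 1/16.9377 = 0.0590399
Efficiency = (1 - 0.0590399)*100 = 94.096 %


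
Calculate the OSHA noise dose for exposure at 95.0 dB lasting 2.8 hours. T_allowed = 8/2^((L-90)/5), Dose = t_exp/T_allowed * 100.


T_allowed = 8 / 2^((95.0 - 90)/5) = 4 hr
Dose = 2.8 / 4 * 100 = 70 %


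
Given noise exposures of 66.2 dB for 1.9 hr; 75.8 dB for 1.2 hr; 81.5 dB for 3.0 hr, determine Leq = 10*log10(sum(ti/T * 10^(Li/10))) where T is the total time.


T_total = 1.9 + 1.2 + 3.0 = 6.1 hr
(1.9/6.1) * 10^(66.2/10) = 1.29845e+06
(1.2/6.1) * 10^(75.8/10) = 7.47914e+06
(3.0/6.1) * 10^(81.5/10) = 6.94691e+07
Sum = 1.29845e+06 + 7.47914e+06 + 6.94691e+07 = 7.82467e+07
Leq = 10*log10(7.82467e+07) = 78.935 dB


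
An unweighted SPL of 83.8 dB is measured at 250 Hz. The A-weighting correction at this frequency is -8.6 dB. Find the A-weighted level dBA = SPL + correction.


A-weighting table: 250 Hz -> -8.6 dB correction
SPL_A = SPL + correction = 83.8 + (-8.6) = 75.2 dBA


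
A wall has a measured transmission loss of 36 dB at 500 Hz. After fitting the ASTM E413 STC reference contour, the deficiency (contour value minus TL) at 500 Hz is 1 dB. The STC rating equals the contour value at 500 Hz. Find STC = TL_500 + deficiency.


By ASTM E413, STC = value of the fitted reference contour at 500 Hz.
Contour value at 500 Hz = TL_500 + deficiency = 36 + 1 = 37
STC = 37


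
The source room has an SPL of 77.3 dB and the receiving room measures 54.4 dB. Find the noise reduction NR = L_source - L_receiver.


NR = L_source - L_receiver (difference between source and receiving room levels)
NR = 77.3 - 54.4 = 22.9 dB


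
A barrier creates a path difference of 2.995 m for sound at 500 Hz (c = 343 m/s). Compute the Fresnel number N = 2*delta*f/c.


N = 2*delta*f/c = 2*delta/lambda, where lambda = c/f
lambda = 343 / 500 = 0.686 m
N = 2 * 2.995 / 0.686 = 8.7318


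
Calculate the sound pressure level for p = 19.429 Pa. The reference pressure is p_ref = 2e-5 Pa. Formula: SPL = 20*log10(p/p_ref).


p / p_ref = 19.429 / 2e-5 = 971450
SPL = 20 * log10(971450) = 119.75 dB


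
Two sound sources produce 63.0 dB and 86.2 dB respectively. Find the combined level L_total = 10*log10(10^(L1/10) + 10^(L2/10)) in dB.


10^(63.0/10) = 1.99526e+06
10^(86.2/10) = 4.16869e+08
Sum = 1.99526e+06 + 4.16869e+08 = 4.18864e+08
L_total = 10*log10(4.18864e+08) = 86.221 dB


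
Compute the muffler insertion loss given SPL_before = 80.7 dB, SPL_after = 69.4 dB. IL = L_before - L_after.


Insertion loss = SPL without muffler - SPL with muffler
IL = 80.7 - 69.4 = 11.3 dB


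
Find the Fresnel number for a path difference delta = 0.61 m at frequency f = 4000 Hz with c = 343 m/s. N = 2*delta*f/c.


N = 2*delta*f/c = 2*delta/lambda, where lambda = c/f
lambda = 343 / 4000 = 0.08575 m
N = 2 * 0.61 / 0.08575 = 14.227


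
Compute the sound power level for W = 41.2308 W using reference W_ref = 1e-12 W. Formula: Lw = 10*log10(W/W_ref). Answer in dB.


W / W_ref = 41.2308 / 1e-12 = 4.12308e+13
Lw = 10 * log10(4.12308e+13) = 136.15 dB


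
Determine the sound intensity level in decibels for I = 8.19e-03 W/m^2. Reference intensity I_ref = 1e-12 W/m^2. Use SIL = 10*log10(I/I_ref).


I / I_ref = 8.19e-03 / 1e-12 = 8.19e+09
SIL = 10 * log10(8.19e+09) = 99.133 dB


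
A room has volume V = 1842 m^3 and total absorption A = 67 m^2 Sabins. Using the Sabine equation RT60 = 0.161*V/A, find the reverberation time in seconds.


RT60 = 0.161 * 1842 / 67 = 4.4263 s


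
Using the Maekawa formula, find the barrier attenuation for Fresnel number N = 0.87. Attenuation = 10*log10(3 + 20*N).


3 + 20*N = 3 + 20*0.87 = 20.4
Att = 10*log10(20.4) = 13.096 dB


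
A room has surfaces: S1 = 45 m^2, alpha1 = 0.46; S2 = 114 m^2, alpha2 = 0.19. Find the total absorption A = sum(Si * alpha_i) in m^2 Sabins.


45 * 0.46 = 20.7
114 * 0.19 = 21.66
A_total = 20.7 + 21.66 = 42.36 m^2


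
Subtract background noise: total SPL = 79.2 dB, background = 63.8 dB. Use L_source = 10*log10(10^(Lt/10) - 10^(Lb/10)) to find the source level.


10^(79.2/10) = 8.31764e+07
10^(63.8/10) = 2.39883e+06
Difference = 8.31764e+07 - 2.39883e+06 = 8.07776e+07
L_source = 10*log10(8.07776e+07) = 79.073 dB


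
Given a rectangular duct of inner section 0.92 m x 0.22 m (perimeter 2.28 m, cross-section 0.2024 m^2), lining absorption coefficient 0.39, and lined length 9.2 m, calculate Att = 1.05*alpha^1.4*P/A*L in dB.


alpha^1.4 = 0.39^1.4 = 0.267603
Attenuation rate = 1.05 * alpha^1.4 * P / A
= 1.05 * 0.267603 * 2.28 / 0.2024 = 3.16523 dB/m
Total Att = 3.16523 * 9.2 = 29.12 dB


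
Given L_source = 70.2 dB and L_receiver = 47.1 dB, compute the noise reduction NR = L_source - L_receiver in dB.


NR = L_source - L_receiver (difference between source and receiving room levels)
NR = 70.2 - 47.1 = 23.1 dB


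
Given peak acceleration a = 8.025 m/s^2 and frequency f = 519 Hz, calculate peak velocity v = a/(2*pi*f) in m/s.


omega = 2*pi*f = 2*pi*519 = 3260.97 rad/s
v = a / omega = 8.025 / 3260.97 = 0.0024609 m/s


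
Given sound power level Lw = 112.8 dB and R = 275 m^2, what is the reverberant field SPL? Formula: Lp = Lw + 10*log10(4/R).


4/R = 4/275 = 0.0145455
Lp = 112.8 + 10*log10(0.0145455) = 94.427 dB


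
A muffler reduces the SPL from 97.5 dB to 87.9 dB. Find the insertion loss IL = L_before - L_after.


Insertion loss = SPL without muffler - SPL with muffler
IL = 97.5 - 87.9 = 9.6 dB


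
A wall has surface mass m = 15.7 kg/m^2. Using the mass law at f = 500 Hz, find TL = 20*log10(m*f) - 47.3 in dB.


m * f = 15.7 * 500 = 7850
20*log10(7850) = 77.8974 dB
TL = 77.8974 - 47.3 = 30.597 dB


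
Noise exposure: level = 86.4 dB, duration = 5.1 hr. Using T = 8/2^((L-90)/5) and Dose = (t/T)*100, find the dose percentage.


T_allowed = 8 / 2^((86.4 - 90)/5) = 13.1775 hr
Dose = 5.1 / 13.1775 * 100 = 38.702 %


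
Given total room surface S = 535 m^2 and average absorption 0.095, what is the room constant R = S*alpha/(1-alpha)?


R = 535 * 0.095 / (1 - 0.095) = 56.16 m^2


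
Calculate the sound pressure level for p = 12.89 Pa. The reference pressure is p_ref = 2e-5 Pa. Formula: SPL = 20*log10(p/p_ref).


p / p_ref = 12.89 / 2e-5 = 644500
SPL = 20 * log10(644500) = 116.18 dB


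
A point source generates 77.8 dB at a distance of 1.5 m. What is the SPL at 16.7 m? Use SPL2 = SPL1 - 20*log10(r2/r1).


r2/r1 = 16.7/1.5 = 11.1333
Correction = 20*log10(11.1333) = 20.9325 dB
SPL2 = 77.8 - 20.9325 = 56.867 dB


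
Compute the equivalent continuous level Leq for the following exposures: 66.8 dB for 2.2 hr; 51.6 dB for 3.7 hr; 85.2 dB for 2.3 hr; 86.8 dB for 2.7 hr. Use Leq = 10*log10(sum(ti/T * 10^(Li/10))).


T_total = 2.2 + 3.7 + 2.3 + 2.7 = 10.9 hr
(2.2/10.9) * 10^(66.8/10) = 966042
(3.7/10.9) * 10^(51.6/10) = 49065.4
(2.3/10.9) * 10^(85.2/10) = 6.98717e+07
(2.7/10.9) * 10^(86.8/10) = 1.1856e+08
Sum = 966042 + 49065.4 + 6.98717e+07 + 1.1856e+08 = 1.89447e+08
Leq = 10*log10(1.89447e+08) = 82.775 dB


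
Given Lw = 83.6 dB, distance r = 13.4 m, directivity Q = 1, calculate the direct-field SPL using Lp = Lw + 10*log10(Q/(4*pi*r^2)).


4*pi*r^2 = 4*pi*13.4^2 = 2256.42 m^2
Q / (4*pi*r^2) = 1 / 2256.42 = 0.00044318
Lp = 83.6 + 10*log10(0.00044318) = 50.066 dB


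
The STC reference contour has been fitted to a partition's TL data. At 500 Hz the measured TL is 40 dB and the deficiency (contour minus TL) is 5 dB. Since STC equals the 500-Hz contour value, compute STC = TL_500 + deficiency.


By ASTM E413, STC = value of the fitted reference contour at 500 Hz.
Contour value at 500 Hz = TL_500 + deficiency = 40 + 5 = 45
STC = 45


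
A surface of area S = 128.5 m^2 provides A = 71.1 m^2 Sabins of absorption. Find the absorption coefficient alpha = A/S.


Absorption coefficient = absorbed power / incident power
alpha = A / S = 71.1 / 128.5 = 0.55331


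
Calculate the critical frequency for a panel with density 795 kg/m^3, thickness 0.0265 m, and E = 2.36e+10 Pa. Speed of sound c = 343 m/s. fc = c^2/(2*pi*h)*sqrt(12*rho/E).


12*rho/E = 12*795/2.36e+10 = 4.04237e-07
sqrt(12*rho/E) = sqrt(4.04237e-07) = 0.000635796
c^2/(2*pi*h) = 343^2/(2*pi*0.0265) = 706582
fc = 706582 * 0.000635796 = 449.24 Hz


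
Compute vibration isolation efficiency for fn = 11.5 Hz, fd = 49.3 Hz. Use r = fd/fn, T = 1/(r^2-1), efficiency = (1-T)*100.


r = 49.3 / 11.5 = 4.28696
r^2 - 1 = 4.28696^2 - 1 = 17.378
T = 1/17.378 = 0.057544
Efficiency = (1 - 0.057544)*100 = 94.246 %


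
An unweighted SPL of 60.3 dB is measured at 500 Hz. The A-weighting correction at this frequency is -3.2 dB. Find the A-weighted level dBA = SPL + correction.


A-weighting table: 500 Hz -> -3.2 dB correction
SPL_A = SPL + correction = 60.3 + (-3.2) = 57.1 dBA


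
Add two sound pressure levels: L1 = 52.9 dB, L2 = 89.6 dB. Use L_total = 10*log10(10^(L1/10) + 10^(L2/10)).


10^(52.9/10) = 194984
10^(89.6/10) = 9.12011e+08
Sum = 194984 + 9.12011e+08 = 9.12206e+08
L_total = 10*log10(9.12206e+08) = 89.601 dB


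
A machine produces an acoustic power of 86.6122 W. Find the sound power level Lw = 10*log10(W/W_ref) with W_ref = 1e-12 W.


W / W_ref = 86.6122 / 1e-12 = 8.66122e+13
Lw = 10 * log10(8.66122e+13) = 139.38 dB


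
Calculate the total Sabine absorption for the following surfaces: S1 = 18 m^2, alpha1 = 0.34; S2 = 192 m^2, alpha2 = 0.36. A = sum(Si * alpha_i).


18 * 0.34 = 6.12
192 * 0.36 = 69.12
A_total = 6.12 + 69.12 = 75.24 m^2


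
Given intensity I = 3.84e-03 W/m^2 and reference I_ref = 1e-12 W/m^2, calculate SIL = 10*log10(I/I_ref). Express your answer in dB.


I / I_ref = 3.84e-03 / 1e-12 = 3.84e+09
SIL = 10 * log10(3.84e+09) = 95.843 dB


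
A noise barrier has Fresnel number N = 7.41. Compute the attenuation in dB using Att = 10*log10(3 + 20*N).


3 + 20*N = 3 + 20*7.41 = 151.2
Att = 10*log10(151.2) = 21.796 dB


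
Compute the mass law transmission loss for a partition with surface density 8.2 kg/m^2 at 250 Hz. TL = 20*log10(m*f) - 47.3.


m * f = 8.2 * 250 = 2050
20*log10(2050) = 66.2351 dB
TL = 66.2351 - 47.3 = 18.935 dB


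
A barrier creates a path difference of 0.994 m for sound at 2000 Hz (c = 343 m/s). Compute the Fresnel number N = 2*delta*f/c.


N = 2*delta*f/c = 2*delta/lambda, where lambda = c/f
lambda = 343 / 2000 = 0.1715 m
N = 2 * 0.994 / 0.1715 = 11.592


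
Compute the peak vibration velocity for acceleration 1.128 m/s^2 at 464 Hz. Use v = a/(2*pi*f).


omega = 2*pi*f = 2*pi*464 = 2915.4 rad/s
v = a / omega = 1.128 / 2915.4 = 0.00038691 m/s


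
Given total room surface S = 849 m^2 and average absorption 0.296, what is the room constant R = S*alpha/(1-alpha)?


R = 849 * 0.296 / (1 - 0.296) = 356.97 m^2


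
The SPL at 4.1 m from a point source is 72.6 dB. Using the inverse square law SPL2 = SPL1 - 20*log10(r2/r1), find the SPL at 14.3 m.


r2/r1 = 14.3/4.1 = 3.4878
Correction = 20*log10(3.4878) = 10.851 dB
SPL2 = 72.6 - 10.851 = 61.749 dB


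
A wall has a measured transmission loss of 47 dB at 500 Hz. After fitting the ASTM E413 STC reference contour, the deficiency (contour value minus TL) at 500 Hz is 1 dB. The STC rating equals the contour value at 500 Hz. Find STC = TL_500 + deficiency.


By ASTM E413, STC = value of the fitted reference contour at 500 Hz.
Contour value at 500 Hz = TL_500 + deficiency = 47 + 1 = 48
STC = 48


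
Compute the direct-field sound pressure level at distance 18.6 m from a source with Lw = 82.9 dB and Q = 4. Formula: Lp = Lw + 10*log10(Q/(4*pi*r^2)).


4*pi*r^2 = 4*pi*18.6^2 = 4347.46 m^2
Q / (4*pi*r^2) = 4 / 4347.46 = 0.000920077
Lp = 82.9 + 10*log10(0.000920077) = 52.538 dB


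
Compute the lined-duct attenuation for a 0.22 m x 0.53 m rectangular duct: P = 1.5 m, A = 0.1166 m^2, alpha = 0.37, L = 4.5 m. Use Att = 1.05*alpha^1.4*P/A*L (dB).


alpha^1.4 = 0.37^1.4 = 0.248589
Attenuation rate = 1.05 * alpha^1.4 * P / A
= 1.05 * 0.248589 * 1.5 / 0.1166 = 3.35787 dB/m
Total Att = 3.35787 * 4.5 = 15.11 dB


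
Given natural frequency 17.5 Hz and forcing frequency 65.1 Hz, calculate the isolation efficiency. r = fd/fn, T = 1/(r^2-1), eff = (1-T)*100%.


r = 65.1 / 17.5 = 3.72
r^2 - 1 = 3.72^2 - 1 = 12.8384
T = 1/12.8384 = 0.0778913
Efficiency = (1 - 0.0778913)*100 = 92.211 %


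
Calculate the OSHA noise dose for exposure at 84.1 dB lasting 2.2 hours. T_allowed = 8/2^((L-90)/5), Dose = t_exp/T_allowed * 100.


T_allowed = 8 / 2^((84.1 - 90)/5) = 18.1261 hr
Dose = 2.2 / 18.1261 * 100 = 12.137 %


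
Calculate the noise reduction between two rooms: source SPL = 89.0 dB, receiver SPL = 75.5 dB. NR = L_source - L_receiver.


NR = L_source - L_receiver (difference between source and receiving room levels)
NR = 89.0 - 75.5 = 13.5 dB


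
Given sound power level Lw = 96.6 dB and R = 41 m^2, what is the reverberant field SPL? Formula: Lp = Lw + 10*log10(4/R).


4/R = 4/41 = 0.097561
Lp = 96.6 + 10*log10(0.097561) = 86.493 dB


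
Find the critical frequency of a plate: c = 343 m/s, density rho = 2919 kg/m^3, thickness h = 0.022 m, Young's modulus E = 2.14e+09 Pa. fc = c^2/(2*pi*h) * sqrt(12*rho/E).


12*rho/E = 12*2919/2.14e+09 = 1.63682e-05
sqrt(12*rho/E) = sqrt(1.63682e-05) = 0.00404576
c^2/(2*pi*h) = 343^2/(2*pi*0.022) = 851110
fc = 851110 * 0.00404576 = 3443.4 Hz


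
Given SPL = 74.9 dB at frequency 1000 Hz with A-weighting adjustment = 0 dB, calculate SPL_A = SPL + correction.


A-weighting table: 1000 Hz -> 0 dB correction
SPL_A = SPL + correction = 74.9 + (0) = 74.9 dBA


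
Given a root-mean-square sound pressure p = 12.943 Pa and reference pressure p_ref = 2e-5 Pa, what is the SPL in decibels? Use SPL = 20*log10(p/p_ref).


p / p_ref = 12.943 / 2e-5 = 647150
SPL = 20 * log10(647150) = 116.22 dB


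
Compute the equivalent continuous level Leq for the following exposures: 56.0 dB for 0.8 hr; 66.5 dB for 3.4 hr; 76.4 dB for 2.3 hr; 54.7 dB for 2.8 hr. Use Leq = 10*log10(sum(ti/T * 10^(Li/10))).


T_total = 0.8 + 3.4 + 2.3 + 2.8 = 9.3 hr
(0.8/9.3) * 10^(56.0/10) = 34245.8
(3.4/9.3) * 10^(66.5/10) = 1.63304e+06
(2.3/9.3) * 10^(76.4/10) = 1.07956e+07
(2.8/9.3) * 10^(54.7/10) = 88853.6
Sum = 34245.8 + 1.63304e+06 + 1.07956e+07 + 88853.6 = 1.25517e+07
Leq = 10*log10(1.25517e+07) = 70.987 dB


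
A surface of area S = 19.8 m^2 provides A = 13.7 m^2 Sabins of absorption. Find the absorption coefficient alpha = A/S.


Absorption coefficient = absorbed power / incident power
alpha = A / S = 13.7 / 19.8 = 0.69192


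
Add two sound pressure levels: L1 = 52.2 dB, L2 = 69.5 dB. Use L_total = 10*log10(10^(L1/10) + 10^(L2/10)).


10^(52.2/10) = 165959
10^(69.5/10) = 8.91251e+06
Sum = 165959 + 8.91251e+06 = 9.07847e+06
L_total = 10*log10(9.07847e+06) = 69.58 dB


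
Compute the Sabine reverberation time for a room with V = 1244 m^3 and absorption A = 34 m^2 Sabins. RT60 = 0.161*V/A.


RT60 = 0.161 * 1244 / 34 = 5.8907 s


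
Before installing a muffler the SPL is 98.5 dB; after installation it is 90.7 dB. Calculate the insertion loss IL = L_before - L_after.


Insertion loss = SPL without muffler - SPL with muffler
IL = 98.5 - 90.7 = 7.8 dB


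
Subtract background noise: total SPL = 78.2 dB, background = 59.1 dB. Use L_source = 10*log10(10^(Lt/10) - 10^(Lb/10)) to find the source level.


10^(78.2/10) = 6.60693e+07
10^(59.1/10) = 812831
Difference = 6.60693e+07 - 812831 = 6.52565e+07
L_source = 10*log10(6.52565e+07) = 78.146 dB


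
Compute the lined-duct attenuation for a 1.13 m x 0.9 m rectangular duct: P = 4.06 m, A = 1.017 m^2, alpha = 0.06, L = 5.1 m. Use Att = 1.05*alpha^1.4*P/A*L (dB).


alpha^1.4 = 0.06^1.4 = 0.0194721
Attenuation rate = 1.05 * alpha^1.4 * P / A
= 1.05 * 0.0194721 * 4.06 / 1.017 = 0.081622 dB/m
Total Att = 0.081622 * 5.1 = 0.41627 dB


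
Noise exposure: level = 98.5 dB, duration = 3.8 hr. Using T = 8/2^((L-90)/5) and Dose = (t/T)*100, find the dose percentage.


T_allowed = 8 / 2^((98.5 - 90)/5) = 2.46229 hr
Dose = 3.8 / 2.46229 * 100 = 154.33 %


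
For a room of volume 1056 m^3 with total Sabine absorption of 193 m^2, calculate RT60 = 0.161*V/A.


RT60 = 0.161 * 1056 / 193 = 0.88091 s


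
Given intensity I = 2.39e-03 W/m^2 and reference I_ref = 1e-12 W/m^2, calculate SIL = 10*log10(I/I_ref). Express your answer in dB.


I / I_ref = 2.39e-03 / 1e-12 = 2.39e+09
SIL = 10 * log10(2.39e+09) = 93.784 dB


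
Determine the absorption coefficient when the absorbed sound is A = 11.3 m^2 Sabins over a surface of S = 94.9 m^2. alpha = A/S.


Absorption coefficient = absorbed power / incident power
alpha = A / S = 11.3 / 94.9 = 0.11907


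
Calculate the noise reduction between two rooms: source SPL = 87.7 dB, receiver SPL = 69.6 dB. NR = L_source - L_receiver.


NR = L_source - L_receiver (difference between source and receiving room levels)
NR = 87.7 - 69.6 = 18.1 dB


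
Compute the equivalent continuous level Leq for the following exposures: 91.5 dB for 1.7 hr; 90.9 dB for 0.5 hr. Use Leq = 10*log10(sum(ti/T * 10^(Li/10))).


T_total = 1.7 + 0.5 = 2.2 hr
(1.7/2.2) * 10^(91.5/10) = 1.09151e+09
(0.5/2.2) * 10^(90.9/10) = 2.79607e+08
Sum = 1.09151e+09 + 2.79607e+08 = 1.37112e+09
Leq = 10*log10(1.37112e+09) = 91.371 dB


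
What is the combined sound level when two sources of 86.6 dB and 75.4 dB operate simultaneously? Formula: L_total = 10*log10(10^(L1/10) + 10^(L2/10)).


10^(86.6/10) = 4.57088e+08
10^(75.4/10) = 3.46737e+07
Sum = 4.57088e+08 + 3.46737e+07 = 4.91762e+08
L_total = 10*log10(4.91762e+08) = 86.918 dB


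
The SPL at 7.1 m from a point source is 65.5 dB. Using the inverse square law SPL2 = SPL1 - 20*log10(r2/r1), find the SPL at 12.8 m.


r2/r1 = 12.8/7.1 = 1.80282
Correction = 20*log10(1.80282) = 5.11905 dB
SPL2 = 65.5 - 5.11905 = 60.381 dB


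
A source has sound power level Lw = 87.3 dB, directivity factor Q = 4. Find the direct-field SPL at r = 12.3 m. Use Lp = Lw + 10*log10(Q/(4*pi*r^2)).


4*pi*r^2 = 4*pi*12.3^2 = 1901.17 m^2
Q / (4*pi*r^2) = 4 / 1901.17 = 0.00210397
Lp = 87.3 + 10*log10(0.00210397) = 60.53 dB


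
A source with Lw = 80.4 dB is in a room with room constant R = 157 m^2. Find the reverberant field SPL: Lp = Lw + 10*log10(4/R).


4/R = 4/157 = 0.0254777
Lp = 80.4 + 10*log10(0.0254777) = 64.462 dB


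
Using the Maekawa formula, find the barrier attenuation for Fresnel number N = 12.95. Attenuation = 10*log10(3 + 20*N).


3 + 20*N = 3 + 20*12.95 = 262
Att = 10*log10(262) = 24.183 dB


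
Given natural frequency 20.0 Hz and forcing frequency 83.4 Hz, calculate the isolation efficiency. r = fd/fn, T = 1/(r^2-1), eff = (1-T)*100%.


r = 83.4 / 20.0 = 4.17
r^2 - 1 = 4.17^2 - 1 = 16.3889
T = 1/16.3889 = 0.0610169
Efficiency = (1 - 0.0610169)*100 = 93.898 %


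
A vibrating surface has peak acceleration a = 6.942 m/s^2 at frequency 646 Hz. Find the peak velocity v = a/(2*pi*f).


omega = 2*pi*f = 2*pi*646 = 4058.94 rad/s
v = a / omega = 6.942 / 4058.94 = 0.0017103 m/s


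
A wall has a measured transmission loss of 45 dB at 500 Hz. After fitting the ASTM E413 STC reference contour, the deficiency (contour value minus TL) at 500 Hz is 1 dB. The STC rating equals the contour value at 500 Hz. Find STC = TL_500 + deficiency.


By ASTM E413, STC = value of the fitted reference contour at 500 Hz.
Contour value at 500 Hz = TL_500 + deficiency = 45 + 1 = 46
STC = 46


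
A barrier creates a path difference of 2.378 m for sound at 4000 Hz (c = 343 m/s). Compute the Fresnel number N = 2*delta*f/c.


N = 2*delta*f/c = 2*delta/lambda, where lambda = c/f
lambda = 343 / 4000 = 0.08575 m
N = 2 * 2.378 / 0.08575 = 55.464


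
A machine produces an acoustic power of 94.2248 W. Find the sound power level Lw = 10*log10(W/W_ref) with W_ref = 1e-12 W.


W / W_ref = 94.2248 / 1e-12 = 9.42248e+13
Lw = 10 * log10(9.42248e+13) = 139.74 dB


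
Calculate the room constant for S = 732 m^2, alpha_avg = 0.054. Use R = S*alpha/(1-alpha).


R = 732 * 0.054 / (1 - 0.054) = 41.784 m^2


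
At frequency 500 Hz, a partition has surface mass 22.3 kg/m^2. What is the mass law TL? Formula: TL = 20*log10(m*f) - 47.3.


m * f = 22.3 * 500 = 11150
20*log10(11150) = 80.9455 dB
TL = 80.9455 - 47.3 = 33.645 dB


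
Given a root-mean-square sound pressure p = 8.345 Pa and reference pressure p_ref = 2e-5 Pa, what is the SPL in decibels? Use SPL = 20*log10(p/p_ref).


p / p_ref = 8.345 / 2e-5 = 417250
SPL = 20 * log10(417250) = 112.41 dB


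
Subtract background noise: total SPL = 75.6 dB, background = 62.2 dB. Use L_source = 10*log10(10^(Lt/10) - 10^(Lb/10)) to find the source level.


10^(75.6/10) = 3.63078e+07
10^(62.2/10) = 1.65959e+06
Difference = 3.63078e+07 - 1.65959e+06 = 3.46482e+07
L_source = 10*log10(3.46482e+07) = 75.397 dB


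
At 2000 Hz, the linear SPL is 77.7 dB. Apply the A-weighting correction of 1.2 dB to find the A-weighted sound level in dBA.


A-weighting table: 2000 Hz -> 1.2 dB correction
SPL_A = SPL + correction = 77.7 + (1.2) = 78.9 dBA


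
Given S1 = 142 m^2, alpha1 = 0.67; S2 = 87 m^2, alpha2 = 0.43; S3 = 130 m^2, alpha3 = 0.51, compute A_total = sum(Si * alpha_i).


142 * 0.67 = 95.14
87 * 0.43 = 37.41
130 * 0.51 = 66.3
A_total = 95.14 + 37.41 + 66.3 = 198.85 m^2


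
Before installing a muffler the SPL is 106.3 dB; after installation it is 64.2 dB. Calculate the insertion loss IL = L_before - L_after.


Insertion loss = SPL without muffler - SPL with muffler
IL = 106.3 - 64.2 = 42.1 dB


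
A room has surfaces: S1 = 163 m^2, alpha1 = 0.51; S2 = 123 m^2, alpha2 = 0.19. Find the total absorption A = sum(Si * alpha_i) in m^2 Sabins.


163 * 0.51 = 83.13
123 * 0.19 = 23.37
A_total = 83.13 + 23.37 = 106.5 m^2


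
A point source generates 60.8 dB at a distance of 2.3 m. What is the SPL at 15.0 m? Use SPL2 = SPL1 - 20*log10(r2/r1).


r2/r1 = 15.0/2.3 = 6.52174
Correction = 20*log10(6.52174) = 16.2873 dB
SPL2 = 60.8 - 16.2873 = 44.513 dB


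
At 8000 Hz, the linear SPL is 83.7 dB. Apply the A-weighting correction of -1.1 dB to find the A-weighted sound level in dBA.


A-weighting table: 8000 Hz -> -1.1 dB correction
SPL_A = SPL + correction = 83.7 + (-1.1) = 82.6 dBA


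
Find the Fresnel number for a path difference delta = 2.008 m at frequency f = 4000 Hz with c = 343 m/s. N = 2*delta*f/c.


N = 2*delta*f/c = 2*delta/lambda, where lambda = c/f
lambda = 343 / 4000 = 0.08575 m
N = 2 * 2.008 / 0.08575 = 46.834


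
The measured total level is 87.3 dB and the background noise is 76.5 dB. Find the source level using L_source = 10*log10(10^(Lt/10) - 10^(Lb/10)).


10^(87.3/10) = 5.37032e+08
10^(76.5/10) = 4.46684e+07
Difference = 5.37032e+08 - 4.46684e+07 = 4.92364e+08
L_source = 10*log10(4.92364e+08) = 86.923 dB


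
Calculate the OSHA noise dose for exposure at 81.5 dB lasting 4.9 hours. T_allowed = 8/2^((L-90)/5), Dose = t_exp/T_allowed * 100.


T_allowed = 8 / 2^((81.5 - 90)/5) = 25.9921 hr
Dose = 4.9 / 25.9921 * 100 = 18.852 %


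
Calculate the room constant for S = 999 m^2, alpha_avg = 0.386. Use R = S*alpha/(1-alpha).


R = 999 * 0.386 / (1 - 0.386) = 628.04 m^2


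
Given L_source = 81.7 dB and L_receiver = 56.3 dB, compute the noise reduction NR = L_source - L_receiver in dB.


NR = L_source - L_receiver (difference between source and receiving room levels)
NR = 81.7 - 56.3 = 25.4 dB


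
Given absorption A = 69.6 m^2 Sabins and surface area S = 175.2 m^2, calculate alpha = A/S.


Absorption coefficient = absorbed power / incident power
alpha = A / S = 69.6 / 175.2 = 0.39726


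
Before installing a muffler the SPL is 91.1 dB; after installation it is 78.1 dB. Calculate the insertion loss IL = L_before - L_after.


Insertion loss = SPL without muffler - SPL with muffler
IL = 91.1 - 78.1 = 13 dB


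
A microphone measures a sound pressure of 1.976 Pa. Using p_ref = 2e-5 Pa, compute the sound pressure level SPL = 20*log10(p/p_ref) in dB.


p / p_ref = 1.976 / 2e-5 = 98800
SPL = 20 * log10(98800) = 99.895 dB


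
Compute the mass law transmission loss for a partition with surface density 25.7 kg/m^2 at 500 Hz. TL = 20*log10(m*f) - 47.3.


m * f = 25.7 * 500 = 12850
20*log10(12850) = 82.1781 dB
TL = 82.1781 - 47.3 = 34.878 dB


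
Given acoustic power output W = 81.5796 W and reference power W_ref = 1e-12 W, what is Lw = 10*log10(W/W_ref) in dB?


W / W_ref = 81.5796 / 1e-12 = 8.15796e+13
Lw = 10 * log10(8.15796e+13) = 139.12 dB


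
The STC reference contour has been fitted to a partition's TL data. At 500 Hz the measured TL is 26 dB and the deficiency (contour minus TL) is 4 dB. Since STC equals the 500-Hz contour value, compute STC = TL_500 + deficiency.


By ASTM E413, STC = value of the fitted reference contour at 500 Hz.
Contour value at 500 Hz = TL_500 + deficiency = 26 + 4 = 30
STC = 30


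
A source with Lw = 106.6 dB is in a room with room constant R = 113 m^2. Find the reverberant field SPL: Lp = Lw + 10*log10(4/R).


4/R = 4/113 = 0.0353982
Lp = 106.6 + 10*log10(0.0353982) = 92.09 dB


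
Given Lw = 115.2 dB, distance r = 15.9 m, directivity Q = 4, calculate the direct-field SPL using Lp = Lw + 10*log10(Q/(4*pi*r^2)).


4*pi*r^2 = 4*pi*15.9^2 = 3176.9 m^2
Q / (4*pi*r^2) = 4 / 3176.9 = 0.00125909
Lp = 115.2 + 10*log10(0.00125909) = 86.201 dB
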